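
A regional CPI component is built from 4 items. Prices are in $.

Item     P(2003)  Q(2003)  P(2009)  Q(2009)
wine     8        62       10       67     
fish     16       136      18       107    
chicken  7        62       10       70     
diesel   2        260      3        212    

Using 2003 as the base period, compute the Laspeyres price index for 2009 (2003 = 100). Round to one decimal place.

123.2

Laspeyres price index uses base-period quantities as weights.
ΣP(2009)·Q(2003) = 10×62 + 18×136 + 10×62 + 3×260 = 620 + 2448 + 620 + 780 = 4468
ΣP(2003)·Q(2003) = 8×62 + 16×136 + 7×62 + 2×260 = 496 + 2176 + 434 + 520 = 3626
Index = 4468 / 3626 × 100 = 123.2212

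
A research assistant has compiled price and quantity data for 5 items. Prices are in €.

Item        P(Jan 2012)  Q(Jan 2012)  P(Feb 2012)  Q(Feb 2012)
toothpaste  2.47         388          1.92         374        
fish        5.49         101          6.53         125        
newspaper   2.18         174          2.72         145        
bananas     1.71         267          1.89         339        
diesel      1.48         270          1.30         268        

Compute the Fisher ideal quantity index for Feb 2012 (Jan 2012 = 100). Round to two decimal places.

Laspeyres component (base-period weights):
ΣP(Jan 2012)Q(Feb 2012) = 2.47×374 + 5.49×125 + 2.18×145 + 1.71×339 + 1.48×268 = 923.78 + 686.25 + 316.1 + 579.69 + 396.64 = 2902.46
ΣP(Jan 2012)Q(Jan 2012) = 2.47×388 + 5.49×101 + 2.18×174 + 1.71×267 + 1.48×270 = 958.36 + 554.49 + 379.32 + 456.57 + 399.6 = 2748.34
L = 2902.46 / 2748.34 × 100 = 105.6077
Paasche component (current-period weights):
ΣP(Feb 2012)Q(Feb 2012) = 1.92×374 + 6.53×125 + 2.72×145 + 1.89×339 + 1.30×268 = 718.08 + 816.25 + 394.4 + 640.71 + 348.4 = 2917.84
ΣP(Feb 2012)Q(Jan 2012) = 1.92×388 + 6.53×101 + 2.72×174 + 1.89×267 + 1.30×270 = 744.96 + 659.53 + 473.28 + 504.63 + 351 = 2733.4
P = 2917.84 / 2733.4 × 100 = 106.7476
Fisher = √(L × P) = √(105.6077 × 106.7476) = 106.1762

106.18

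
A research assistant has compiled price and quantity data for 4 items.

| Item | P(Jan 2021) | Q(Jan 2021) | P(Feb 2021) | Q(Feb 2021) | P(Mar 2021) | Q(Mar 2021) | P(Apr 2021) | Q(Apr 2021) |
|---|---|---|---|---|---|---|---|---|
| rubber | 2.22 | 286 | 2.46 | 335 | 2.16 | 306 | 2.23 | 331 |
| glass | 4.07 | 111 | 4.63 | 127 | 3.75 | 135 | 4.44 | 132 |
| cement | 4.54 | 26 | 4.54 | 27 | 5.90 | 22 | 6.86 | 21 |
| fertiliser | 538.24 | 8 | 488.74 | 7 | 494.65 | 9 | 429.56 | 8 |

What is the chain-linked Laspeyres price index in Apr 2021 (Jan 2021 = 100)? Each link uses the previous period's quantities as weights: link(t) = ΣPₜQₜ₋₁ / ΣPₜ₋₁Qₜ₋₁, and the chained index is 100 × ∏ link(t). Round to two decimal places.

85.36

Link Jan 2021→Feb 2021:
ΣP(Feb 2021)Q(Jan 2021) = 2.46×286 + 4.63×111 + 4.54×26 + 488.74×8 = 703.56 + 513.93 + 118.04 + 3909.92 = 5245.45
ΣP(Jan 2021)Q(Jan 2021) = 2.22×286 + 4.07×111 + 4.54×26 + 538.24×8 = 634.92 + 451.77 + 118.04 + 4305.92 = 5510.65
link = 5245.45/5510.65 = 0.951875
Link Feb 2021→Mar 2021:
ΣP(Mar 2021)Q(Feb 2021) = 2.16×335 + 3.75×127 + 5.90×27 + 494.65×7 = 723.6 + 476.25 + 159.3 + 3462.55 = 4821.7
ΣP(Feb 2021)Q(Feb 2021) = 2.46×335 + 4.63×127 + 4.54×27 + 488.74×7 = 824.1 + 588.01 + 122.58 + 3421.18 = 4955.87
link = 4821.7/4955.87 = 0.972927
Link Mar 2021→Apr 2021:
ΣP(Apr 2021)Q(Mar 2021) = 2.23×306 + 4.44×135 + 6.86×22 + 429.56×9 = 682.38 + 599.4 + 150.92 + 3866.04 = 5298.74
ΣP(Mar 2021)Q(Mar 2021) = 2.16×306 + 3.75×135 + 5.90×22 + 494.65×9 = 660.96 + 506.25 + 129.8 + 4451.85 = 5748.86
link = 5298.74/5748.86 = 0.921703
Chained index = 100 × 0.951875 × 0.972927 × 0.921703 = 85.3593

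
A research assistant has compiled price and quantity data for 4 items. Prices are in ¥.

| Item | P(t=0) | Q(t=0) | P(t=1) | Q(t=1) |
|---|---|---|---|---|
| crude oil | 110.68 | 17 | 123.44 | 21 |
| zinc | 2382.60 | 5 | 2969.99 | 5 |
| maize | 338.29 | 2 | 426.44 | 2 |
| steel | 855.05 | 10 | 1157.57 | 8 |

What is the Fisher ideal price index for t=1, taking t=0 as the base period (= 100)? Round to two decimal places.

Laspeyres component (base-period weights):
ΣP(t=1)Q(t=0) = 123.44×17 + 2969.99×5 + 426.44×2 + 1157.57×10 = 2098.48 + 14849.95 + 852.88 + 11575.7 = 29377.01
ΣP(t=0)Q(t=0) = 110.68×17 + 2382.60×5 + 338.29×2 + 855.05×10 = 1881.56 + 11913 + 676.58 + 8550.5 = 23021.64
L = 29377.01 / 23021.64 × 100 = 127.6061
Paasche component (current-period weights):
ΣP(t=1)Q(t=1) = 123.44×21 + 2969.99×5 + 426.44×2 + 1157.57×8 = 2592.24 + 14849.95 + 852.88 + 9260.56 = 27555.63
ΣP(t=0)Q(t=1) = 110.68×21 + 2382.60×5 + 338.29×2 + 855.05×8 = 2324.28 + 11913 + 676.58 + 6840.4 = 21754.26
P = 27555.63 / 21754.26 × 100 = 126.6677
Fisher = √(L × P) = √(127.6061 × 126.6677) = 127.1360

127.14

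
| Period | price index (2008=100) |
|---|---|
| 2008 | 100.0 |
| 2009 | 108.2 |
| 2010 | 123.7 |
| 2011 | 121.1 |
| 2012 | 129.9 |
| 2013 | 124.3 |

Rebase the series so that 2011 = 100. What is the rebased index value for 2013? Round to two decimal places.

102.64

Rebased(2013) = 124.3 / 121.1 × 100 = 102.6424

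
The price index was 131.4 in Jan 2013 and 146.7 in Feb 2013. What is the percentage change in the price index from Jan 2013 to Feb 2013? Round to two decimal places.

11.64%

Change = (146.7 − 131.4) / 131.4 × 100
       = 15.3 / 131.4 × 100 = 11.6438%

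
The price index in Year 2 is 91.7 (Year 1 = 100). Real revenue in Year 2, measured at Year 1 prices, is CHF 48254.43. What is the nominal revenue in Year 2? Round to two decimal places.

Nominal = Real × (Index/100) = 48254.43 × (91.7/100)
        = 48254.43 × 0.917 = 44249.3123

44249.31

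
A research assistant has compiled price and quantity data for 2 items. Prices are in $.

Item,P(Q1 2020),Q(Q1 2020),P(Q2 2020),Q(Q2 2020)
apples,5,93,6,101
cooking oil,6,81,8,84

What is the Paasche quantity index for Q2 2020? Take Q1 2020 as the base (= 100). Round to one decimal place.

Paasche quantity index uses current-period prices as weights.
ΣP(Q2 2020)·Q(Q2 2020) = 6×101 + 8×84 = 606 + 672 = 1278
ΣP(Q2 2020)·Q(Q1 2020) = 6×93 + 8×81 = 558 + 648 = 1206
Index = 1278 / 1206 × 100 = 105.9701

106.0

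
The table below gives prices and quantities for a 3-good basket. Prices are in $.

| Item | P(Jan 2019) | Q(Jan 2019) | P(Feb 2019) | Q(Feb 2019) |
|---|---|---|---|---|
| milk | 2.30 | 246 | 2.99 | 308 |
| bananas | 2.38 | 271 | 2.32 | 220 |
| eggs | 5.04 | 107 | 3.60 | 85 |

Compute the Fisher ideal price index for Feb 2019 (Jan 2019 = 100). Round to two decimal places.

Laspeyres component (base-period weights):
ΣP(Feb 2019)Q(Jan 2019) = 2.99×246 + 2.32×271 + 3.60×107 = 735.54 + 628.72 + 385.2 = 1749.46
ΣP(Jan 2019)Q(Jan 2019) = 2.30×246 + 2.38×271 + 5.04×107 = 565.8 + 644.98 + 539.28 = 1750.06
L = 1749.46 / 1750.06 × 100 = 99.9657
Paasche component (current-period weights):
ΣP(Feb 2019)Q(Feb 2019) = 2.99×308 + 2.32×220 + 3.60×85 = 920.92 + 510.4 + 306 = 1737.32
ΣP(Jan 2019)Q(Feb 2019) = 2.30×308 + 2.38×220 + 5.04×85 = 708.4 + 523.6 + 428.4 = 1660.4
P = 1737.32 / 1660.4 × 100 = 104.6326
Fisher = √(L × P) = √(99.9657 × 104.6326) = 102.2726

102.27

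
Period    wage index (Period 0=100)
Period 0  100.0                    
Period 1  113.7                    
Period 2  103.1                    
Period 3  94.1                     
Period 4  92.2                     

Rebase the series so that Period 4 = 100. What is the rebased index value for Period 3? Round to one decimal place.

Rebased(Period 3) = 94.1 / 92.2 × 100 = 102.0607

102.1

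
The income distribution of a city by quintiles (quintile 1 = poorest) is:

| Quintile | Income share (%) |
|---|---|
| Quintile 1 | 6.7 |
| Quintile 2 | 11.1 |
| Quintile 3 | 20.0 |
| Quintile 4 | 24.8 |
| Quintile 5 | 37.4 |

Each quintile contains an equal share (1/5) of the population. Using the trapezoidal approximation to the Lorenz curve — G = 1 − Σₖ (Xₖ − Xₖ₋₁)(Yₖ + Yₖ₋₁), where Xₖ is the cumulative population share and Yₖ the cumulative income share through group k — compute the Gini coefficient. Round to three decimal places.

Cumulative income shares Yₖ: 0.0670, 0.1780, 0.3780, 0.6260, 1.0000
Σ (Xₖ−Xₖ₋₁)(Yₖ+Yₖ₋₁) = (1/5)(0.0670+0.0000) + (1/5)(0.1780+0.0670) + (1/5)(0.3780+0.1780) + (1/5)(0.6260+0.3780) + (1/5)(1.0000+0.6260)
  = 0.0134 + 0.0490 + 0.1112 + 0.2008 + 0.3252 = 0.6996
G = 1 − 0.6996 = 0.3004

0.300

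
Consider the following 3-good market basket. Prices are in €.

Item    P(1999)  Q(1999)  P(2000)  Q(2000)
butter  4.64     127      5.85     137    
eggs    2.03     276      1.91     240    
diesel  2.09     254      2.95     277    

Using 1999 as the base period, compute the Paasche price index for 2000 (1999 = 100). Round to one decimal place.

122.0

Paasche price index uses current-period quantities as weights.
ΣP(2000)·Q(2000) = 5.85×137 + 1.91×240 + 2.95×277 = 801.45 + 458.4 + 817.15 = 2077
ΣP(1999)·Q(2000) = 4.64×137 + 2.03×240 + 2.09×277 = 635.68 + 487.2 + 578.93 = 1701.81
Index = 2077 / 1701.81 × 100 = 122.0465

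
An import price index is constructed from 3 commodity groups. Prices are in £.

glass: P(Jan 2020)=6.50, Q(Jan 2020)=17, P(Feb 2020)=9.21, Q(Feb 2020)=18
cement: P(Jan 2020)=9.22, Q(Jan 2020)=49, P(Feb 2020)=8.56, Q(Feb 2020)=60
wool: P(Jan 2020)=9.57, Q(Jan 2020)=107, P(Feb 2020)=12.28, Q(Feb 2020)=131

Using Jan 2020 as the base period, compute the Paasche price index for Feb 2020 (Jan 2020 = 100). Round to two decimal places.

Paasche price index uses current-period quantities as weights.
ΣP(Feb 2020)·Q(Feb 2020) = 9.21×18 + 8.56×60 + 12.28×131 = 165.78 + 513.6 + 1608.68 = 2288.06
ΣP(Jan 2020)·Q(Feb 2020) = 6.50×18 + 9.22×60 + 9.57×131 = 117 + 553.2 + 1253.67 = 1923.87
Index = 2288.06 / 1923.87 × 100 = 118.9301

118.93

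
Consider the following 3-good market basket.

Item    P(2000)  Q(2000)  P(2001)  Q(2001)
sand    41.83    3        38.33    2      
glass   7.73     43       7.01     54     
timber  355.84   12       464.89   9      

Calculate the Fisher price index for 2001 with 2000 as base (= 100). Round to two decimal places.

Laspeyres component (base-period weights):
ΣP(2001)Q(2000) = 38.33×3 + 7.01×43 + 464.89×12 = 114.99 + 301.43 + 5578.68 = 5995.1
ΣP(2000)Q(2000) = 41.83×3 + 7.73×43 + 355.84×12 = 125.49 + 332.39 + 4270.08 = 4727.96
L = 5995.1 / 4727.96 × 100 = 126.8010
Paasche component (current-period weights):
ΣP(2001)Q(2001) = 38.33×2 + 7.01×54 + 464.89×9 = 76.66 + 378.54 + 4184.01 = 4639.21
ΣP(2000)Q(2001) = 41.83×2 + 7.73×54 + 355.84×9 = 83.66 + 417.42 + 3202.56 = 3703.64
P = 4639.21 / 3703.64 × 100 = 125.2608
Fisher = √(L × P) = √(126.8010 × 125.2608) = 126.0286

126.03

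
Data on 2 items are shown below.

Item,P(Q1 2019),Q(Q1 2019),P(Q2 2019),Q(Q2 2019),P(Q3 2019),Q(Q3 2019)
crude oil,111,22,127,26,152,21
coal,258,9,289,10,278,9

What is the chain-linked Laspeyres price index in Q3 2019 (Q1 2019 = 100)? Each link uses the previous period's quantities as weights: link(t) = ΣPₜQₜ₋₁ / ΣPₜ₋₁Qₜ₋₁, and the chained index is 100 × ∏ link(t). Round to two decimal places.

Link Q1 2019→Q2 2019:
ΣP(Q2 2019)Q(Q1 2019) = 127×22 + 289×9 = 2794 + 2601 = 5395
ΣP(Q1 2019)Q(Q1 2019) = 111×22 + 258×9 = 2442 + 2322 = 4764
link = 5395/4764 = 1.132452
Link Q2 2019→Q3 2019:
ΣP(Q3 2019)Q(Q2 2019) = 152×26 + 278×10 = 3952 + 2780 = 6732
ΣP(Q2 2019)Q(Q2 2019) = 127×26 + 289×10 = 3302 + 2890 = 6192
link = 6732/6192 = 1.087209
Chained index = 100 × 1.132452 × 1.087209 = 123.1212

123.12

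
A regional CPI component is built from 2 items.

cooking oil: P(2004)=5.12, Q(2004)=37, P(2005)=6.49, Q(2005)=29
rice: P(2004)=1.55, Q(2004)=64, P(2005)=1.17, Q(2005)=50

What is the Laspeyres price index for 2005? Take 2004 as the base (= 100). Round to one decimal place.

109.1

Laspeyres price index uses base-period quantities as weights.
ΣP(2005)·Q(2004) = 6.49×37 + 1.17×64 = 240.13 + 74.88 = 315.01
ΣP(2004)·Q(2004) = 5.12×37 + 1.55×64 = 189.44 + 99.2 = 288.64
Index = 315.01 / 288.64 × 100 = 109.1359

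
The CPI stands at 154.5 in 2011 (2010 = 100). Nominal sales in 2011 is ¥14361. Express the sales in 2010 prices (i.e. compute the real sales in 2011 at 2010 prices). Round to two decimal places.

Real = Nominal ÷ (Index/100) = 14361 ÷ (154.5/100)
     = 14361 ÷ 1.545 = 9295.1456

9295.15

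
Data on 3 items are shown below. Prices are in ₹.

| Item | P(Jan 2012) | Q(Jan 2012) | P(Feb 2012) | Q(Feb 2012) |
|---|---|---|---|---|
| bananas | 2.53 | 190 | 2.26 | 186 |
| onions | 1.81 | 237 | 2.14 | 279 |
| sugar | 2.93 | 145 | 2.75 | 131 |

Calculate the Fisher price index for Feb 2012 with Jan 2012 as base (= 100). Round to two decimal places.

100.70

Laspeyres component (base-period weights):
ΣP(Feb 2012)Q(Jan 2012) = 2.26×190 + 2.14×237 + 2.75×145 = 429.4 + 507.18 + 398.75 = 1335.33
ΣP(Jan 2012)Q(Jan 2012) = 2.53×190 + 1.81×237 + 2.93×145 = 480.7 + 428.97 + 424.85 = 1334.52
L = 1335.33 / 1334.52 × 100 = 100.0607
Paasche component (current-period weights):
ΣP(Feb 2012)Q(Feb 2012) = 2.26×186 + 2.14×279 + 2.75×131 = 420.36 + 597.06 + 360.25 = 1377.67
ΣP(Jan 2012)Q(Feb 2012) = 2.53×186 + 1.81×279 + 2.93×131 = 470.58 + 504.99 + 383.83 = 1359.4
P = 1377.67 / 1359.4 × 100 = 101.3440
Fisher = √(L × P) = √(100.0607 × 101.3440) = 100.7003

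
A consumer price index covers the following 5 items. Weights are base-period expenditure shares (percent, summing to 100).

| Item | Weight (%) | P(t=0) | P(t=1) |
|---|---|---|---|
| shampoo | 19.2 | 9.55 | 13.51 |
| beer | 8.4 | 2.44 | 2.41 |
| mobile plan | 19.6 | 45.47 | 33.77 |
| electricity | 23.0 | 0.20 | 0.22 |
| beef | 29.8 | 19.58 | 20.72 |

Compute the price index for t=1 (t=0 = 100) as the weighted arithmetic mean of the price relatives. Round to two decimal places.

106.85

shampoo: 19.2 × (13.51/9.55) = 19.2 × 1.414660 = 27.1615
beer: 8.4 × (2.41/2.44) = 8.4 × 0.987705 = 8.2967
mobile plan: 19.6 × (33.77/45.47) = 19.6 × 0.742687 = 14.5567
electricity: 23.0 × (0.22/0.20) = 23.0 × 1.100000 = 25.3000
beef: 29.8 × (20.72/19.58) = 29.8 × 1.058223 = 31.5350
Index = Σ wᵢ·(p₁ᵢ/p₀ᵢ) = 27.1615 + 8.2967 + 14.5567 + 25.3000 + 31.5350 = 106.8499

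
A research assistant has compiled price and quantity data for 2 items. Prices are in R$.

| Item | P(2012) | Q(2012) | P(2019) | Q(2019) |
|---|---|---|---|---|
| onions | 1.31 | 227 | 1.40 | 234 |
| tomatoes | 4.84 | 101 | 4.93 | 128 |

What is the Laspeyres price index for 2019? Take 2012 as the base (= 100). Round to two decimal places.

103.75

Laspeyres price index uses base-period quantities as weights.
ΣP(2019)·Q(2012) = 1.40×227 + 4.93×101 = 317.8 + 497.93 = 815.73
ΣP(2012)·Q(2012) = 1.31×227 + 4.84×101 = 297.37 + 488.84 = 786.21
Index = 815.73 / 786.21 × 100 = 103.7547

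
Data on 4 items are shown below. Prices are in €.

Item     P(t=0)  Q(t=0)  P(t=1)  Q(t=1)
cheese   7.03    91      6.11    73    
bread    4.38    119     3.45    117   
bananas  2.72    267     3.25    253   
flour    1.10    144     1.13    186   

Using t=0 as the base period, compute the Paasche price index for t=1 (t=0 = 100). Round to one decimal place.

98.1

Paasche price index uses current-period quantities as weights.
ΣP(t=1)·Q(t=1) = 6.11×73 + 3.45×117 + 3.25×253 + 1.13×186 = 446.03 + 403.65 + 822.25 + 210.18 = 1882.11
ΣP(t=0)·Q(t=1) = 7.03×73 + 4.38×117 + 2.72×253 + 1.10×186 = 513.19 + 512.46 + 688.16 + 204.6 = 1918.41
Index = 1882.11 / 1918.41 × 100 = 98.1078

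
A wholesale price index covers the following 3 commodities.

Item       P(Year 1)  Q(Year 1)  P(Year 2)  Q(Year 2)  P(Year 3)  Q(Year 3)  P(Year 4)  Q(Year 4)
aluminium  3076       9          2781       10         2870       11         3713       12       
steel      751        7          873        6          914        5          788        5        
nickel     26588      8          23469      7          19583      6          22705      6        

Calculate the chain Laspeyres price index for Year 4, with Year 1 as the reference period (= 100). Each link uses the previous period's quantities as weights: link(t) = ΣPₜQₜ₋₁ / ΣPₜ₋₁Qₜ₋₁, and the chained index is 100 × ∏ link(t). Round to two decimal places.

91.12

Link Year 1→Year 2:
ΣP(Year 2)Q(Year 1) = 2781×9 + 873×7 + 23469×8 = 25029 + 6111 + 187752 = 218892
ΣP(Year 1)Q(Year 1) = 3076×9 + 751×7 + 26588×8 = 27684 + 5257 + 212704 = 245645
link = 218892/245645 = 0.891091
Link Year 2→Year 3:
ΣP(Year 3)Q(Year 2) = 2870×10 + 914×6 + 19583×7 = 28700 + 5484 + 137081 = 171265
ΣP(Year 2)Q(Year 2) = 2781×10 + 873×6 + 23469×7 = 27810 + 5238 + 164283 = 197331
link = 171265/197331 = 0.867907
Link Year 3→Year 4:
ΣP(Year 4)Q(Year 3) = 3713×11 + 788×5 + 22705×6 = 40843 + 3940 + 136230 = 181013
ΣP(Year 3)Q(Year 3) = 2870×11 + 914×5 + 19583×6 = 31570 + 4570 + 117498 = 153638
link = 181013/153638 = 1.178179
Chained index = 100 × 0.891091 × 0.867907 × 1.178179 = 91.1185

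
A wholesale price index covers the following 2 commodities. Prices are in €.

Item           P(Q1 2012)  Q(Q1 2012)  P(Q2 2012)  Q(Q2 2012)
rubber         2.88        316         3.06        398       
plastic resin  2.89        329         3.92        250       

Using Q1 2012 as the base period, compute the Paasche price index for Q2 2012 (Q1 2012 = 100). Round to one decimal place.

Paasche price index uses current-period quantities as weights.
ΣP(Q2 2012)·Q(Q2 2012) = 3.06×398 + 3.92×250 = 1217.88 + 980 = 2197.88
ΣP(Q1 2012)·Q(Q2 2012) = 2.88×398 + 2.89×250 = 1146.24 + 722.5 = 1868.74
Index = 2197.88 / 1868.74 × 100 = 117.6129

117.6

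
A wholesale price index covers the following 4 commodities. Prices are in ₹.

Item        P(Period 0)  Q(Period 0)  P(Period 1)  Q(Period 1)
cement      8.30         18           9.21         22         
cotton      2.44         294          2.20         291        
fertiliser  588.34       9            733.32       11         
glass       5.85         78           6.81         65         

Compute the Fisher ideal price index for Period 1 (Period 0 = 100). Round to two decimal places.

Laspeyres component (base-period weights):
ΣP(Period 1)Q(Period 0) = 9.21×18 + 2.20×294 + 733.32×9 + 6.81×78 = 165.78 + 646.8 + 6599.88 + 531.18 = 7943.64
ΣP(Period 0)Q(Period 0) = 8.30×18 + 2.44×294 + 588.34×9 + 5.85×78 = 149.4 + 717.36 + 5295.06 + 456.3 = 6618.12
L = 7943.64 / 6618.12 × 100 = 120.0286
Paasche component (current-period weights):
ΣP(Period 1)Q(Period 1) = 9.21×22 + 2.20×291 + 733.32×11 + 6.81×65 = 202.62 + 640.2 + 8066.52 + 442.65 = 9351.99
ΣP(Period 0)Q(Period 1) = 8.30×22 + 2.44×291 + 588.34×11 + 5.85×65 = 182.6 + 710.04 + 6471.74 + 380.25 = 7744.63
P = 9351.99 / 7744.63 × 100 = 120.7545
Fisher = √(L × P) = √(120.0286 × 120.7545) = 120.3910

120.39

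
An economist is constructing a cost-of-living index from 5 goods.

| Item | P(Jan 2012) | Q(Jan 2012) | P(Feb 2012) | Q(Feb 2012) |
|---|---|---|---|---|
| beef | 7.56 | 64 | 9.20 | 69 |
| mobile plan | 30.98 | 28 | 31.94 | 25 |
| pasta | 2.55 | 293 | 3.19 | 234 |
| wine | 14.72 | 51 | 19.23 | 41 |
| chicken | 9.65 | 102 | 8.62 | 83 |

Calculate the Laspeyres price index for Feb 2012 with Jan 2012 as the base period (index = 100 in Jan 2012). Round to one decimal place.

111.6

Laspeyres price index uses base-period quantities as weights.
ΣP(Feb 2012)·Q(Jan 2012) = 9.20×64 + 31.94×28 + 3.19×293 + 19.23×51 + 8.62×102 = 588.8 + 894.32 + 934.67 + 980.73 + 879.24 = 4277.76
ΣP(Jan 2012)·Q(Jan 2012) = 7.56×64 + 30.98×28 + 2.55×293 + 14.72×51 + 9.65×102 = 483.84 + 867.44 + 747.15 + 750.72 + 984.3 = 3833.45
Index = 4277.76 / 3833.45 × 100 = 111.5903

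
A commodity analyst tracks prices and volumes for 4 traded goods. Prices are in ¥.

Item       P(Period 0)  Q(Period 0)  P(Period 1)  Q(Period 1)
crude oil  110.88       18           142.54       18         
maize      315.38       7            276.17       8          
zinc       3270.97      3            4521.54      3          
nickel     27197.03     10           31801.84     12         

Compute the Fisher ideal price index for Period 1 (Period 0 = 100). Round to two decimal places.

117.46

Laspeyres component (base-period weights):
ΣP(Period 1)Q(Period 0) = 142.54×18 + 276.17×7 + 4521.54×3 + 31801.84×10 = 2565.72 + 1933.19 + 13564.62 + 318018.4 = 336081.93
ΣP(Period 0)Q(Period 0) = 110.88×18 + 315.38×7 + 3270.97×3 + 27197.03×10 = 1995.84 + 2207.66 + 9812.91 + 271970.3 = 285986.71
L = 336081.93 / 285986.71 × 100 = 117.5166
Paasche component (current-period weights):
ΣP(Period 1)Q(Period 1) = 142.54×18 + 276.17×8 + 4521.54×3 + 31801.84×12 = 2565.72 + 2209.36 + 13564.62 + 381622.08 = 399961.78
ΣP(Period 0)Q(Period 1) = 110.88×18 + 315.38×8 + 3270.97×3 + 27197.03×12 = 1995.84 + 2523.04 + 9812.91 + 326364.36 = 340696.15
P = 399961.78 / 340696.15 × 100 = 117.3955
Fisher = √(L × P) = √(117.5166 × 117.3955) = 117.4560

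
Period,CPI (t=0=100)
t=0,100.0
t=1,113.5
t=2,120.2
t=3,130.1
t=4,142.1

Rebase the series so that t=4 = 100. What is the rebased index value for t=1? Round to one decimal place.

79.9

Rebased(t=1) = 113.5 / 142.1 × 100 = 79.8733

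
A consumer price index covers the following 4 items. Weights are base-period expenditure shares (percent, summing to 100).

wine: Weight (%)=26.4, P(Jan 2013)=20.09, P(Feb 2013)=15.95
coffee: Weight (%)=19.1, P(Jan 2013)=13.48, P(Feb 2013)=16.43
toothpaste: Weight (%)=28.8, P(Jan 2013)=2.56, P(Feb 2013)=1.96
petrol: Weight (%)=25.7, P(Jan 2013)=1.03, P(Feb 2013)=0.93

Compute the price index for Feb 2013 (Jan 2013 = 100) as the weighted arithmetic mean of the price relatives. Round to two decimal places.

89.49

wine: 26.4 × (15.95/20.09) = 26.4 × 0.793927 = 20.9597
coffee: 19.1 × (16.43/13.48) = 19.1 × 1.218843 = 23.2799
toothpaste: 28.8 × (1.96/2.56) = 28.8 × 0.765625 = 22.0500
petrol: 25.7 × (0.93/1.03) = 25.7 × 0.902913 = 23.2049
Index = Σ wᵢ·(p₁ᵢ/p₀ᵢ) = 20.9597 + 23.2799 + 22.0500 + 23.2049 = 89.4944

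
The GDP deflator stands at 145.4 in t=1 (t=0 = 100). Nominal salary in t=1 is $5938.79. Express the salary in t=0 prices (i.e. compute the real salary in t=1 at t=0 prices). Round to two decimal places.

4084.45

Real = Nominal ÷ (Index/100) = 5938.79 ÷ (145.4/100)
     = 5938.79 ÷ 1.454 = 4084.4498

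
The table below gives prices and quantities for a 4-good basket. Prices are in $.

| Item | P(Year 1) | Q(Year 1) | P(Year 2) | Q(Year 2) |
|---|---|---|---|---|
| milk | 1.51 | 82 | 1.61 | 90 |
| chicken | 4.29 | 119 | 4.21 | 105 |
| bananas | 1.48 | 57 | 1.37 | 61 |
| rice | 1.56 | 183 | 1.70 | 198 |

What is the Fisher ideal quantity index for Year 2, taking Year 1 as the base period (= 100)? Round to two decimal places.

98.33

Laspeyres component (base-period weights):
ΣP(Year 1)Q(Year 2) = 1.51×90 + 4.29×105 + 1.48×61 + 1.56×198 = 135.9 + 450.45 + 90.28 + 308.88 = 985.51
ΣP(Year 1)Q(Year 1) = 1.51×82 + 4.29×119 + 1.48×57 + 1.56×183 = 123.82 + 510.51 + 84.36 + 285.48 = 1004.17
L = 985.51 / 1004.17 × 100 = 98.1417
Paasche component (current-period weights):
ΣP(Year 2)Q(Year 2) = 1.61×90 + 4.21×105 + 1.37×61 + 1.70×198 = 144.9 + 442.05 + 83.57 + 336.6 = 1007.12
ΣP(Year 2)Q(Year 1) = 1.61×82 + 4.21×119 + 1.37×57 + 1.70×183 = 132.02 + 500.99 + 78.09 + 311.1 = 1022.2
P = 1007.12 / 1022.2 × 100 = 98.5248
Fisher = √(L × P) = √(98.1417 × 98.5248) = 98.3331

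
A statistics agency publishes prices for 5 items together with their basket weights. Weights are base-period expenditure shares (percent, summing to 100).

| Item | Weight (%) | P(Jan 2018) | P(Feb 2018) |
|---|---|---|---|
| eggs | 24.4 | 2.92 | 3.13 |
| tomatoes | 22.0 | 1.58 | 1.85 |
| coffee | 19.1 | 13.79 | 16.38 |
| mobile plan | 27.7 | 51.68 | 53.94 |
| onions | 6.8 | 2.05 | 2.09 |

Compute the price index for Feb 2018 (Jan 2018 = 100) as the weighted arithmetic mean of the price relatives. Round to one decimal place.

110.4

eggs: 24.4 × (3.13/2.92) = 24.4 × 1.071918 = 26.1548
tomatoes: 22.0 × (1.85/1.58) = 22.0 × 1.170886 = 25.7595
coffee: 19.1 × (16.38/13.79) = 19.1 × 1.187817 = 22.6873
mobile plan: 27.7 × (53.94/51.68) = 27.7 × 1.043731 = 28.9113
onions: 6.8 × (2.09/2.05) = 6.8 × 1.019512 = 6.9327
Index = Σ wᵢ·(p₁ᵢ/p₀ᵢ) = 26.1548 + 25.7595 + 22.6873 + 28.9113 + 6.9327 = 110.4456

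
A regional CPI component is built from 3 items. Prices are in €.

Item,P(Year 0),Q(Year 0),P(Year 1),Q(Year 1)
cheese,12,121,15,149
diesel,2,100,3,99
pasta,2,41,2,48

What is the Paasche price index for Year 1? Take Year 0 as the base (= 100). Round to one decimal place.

126.2

Paasche price index uses current-period quantities as weights.
ΣP(Year 1)·Q(Year 1) = 15×149 + 3×99 + 2×48 = 2235 + 297 + 96 = 2628
ΣP(Year 0)·Q(Year 1) = 12×149 + 2×99 + 2×48 = 1788 + 198 + 96 = 2082
Index = 2628 / 2082 × 100 = 126.2248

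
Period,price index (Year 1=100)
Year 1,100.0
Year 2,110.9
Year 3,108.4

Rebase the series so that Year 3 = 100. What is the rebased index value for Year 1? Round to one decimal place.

92.3

Rebased(Year 1) = 100.0 / 108.4 × 100 = 92.2509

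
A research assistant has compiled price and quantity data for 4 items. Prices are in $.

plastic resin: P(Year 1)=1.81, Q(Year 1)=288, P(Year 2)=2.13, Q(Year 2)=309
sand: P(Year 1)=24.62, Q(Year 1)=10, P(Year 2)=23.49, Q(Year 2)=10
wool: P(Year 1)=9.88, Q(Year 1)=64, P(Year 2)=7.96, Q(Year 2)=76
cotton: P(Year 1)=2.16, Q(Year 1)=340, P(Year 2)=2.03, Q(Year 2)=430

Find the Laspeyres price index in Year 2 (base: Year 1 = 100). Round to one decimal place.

Laspeyres price index uses base-period quantities as weights.
ΣP(Year 2)·Q(Year 1) = 2.13×288 + 23.49×10 + 7.96×64 + 2.03×340 = 613.44 + 234.9 + 509.44 + 690.2 = 2047.98
ΣP(Year 1)·Q(Year 1) = 1.81×288 + 24.62×10 + 9.88×64 + 2.16×340 = 521.28 + 246.2 + 632.32 + 734.4 = 2134.2
Index = 2047.98 / 2134.2 × 100 = 95.9601

96.0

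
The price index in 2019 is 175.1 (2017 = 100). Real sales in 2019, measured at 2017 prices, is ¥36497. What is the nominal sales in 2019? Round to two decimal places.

63906.25

Nominal = Real × (Index/100) = 36497 × (175.1/100)
        = 36497 × 1.751 = 63906.2470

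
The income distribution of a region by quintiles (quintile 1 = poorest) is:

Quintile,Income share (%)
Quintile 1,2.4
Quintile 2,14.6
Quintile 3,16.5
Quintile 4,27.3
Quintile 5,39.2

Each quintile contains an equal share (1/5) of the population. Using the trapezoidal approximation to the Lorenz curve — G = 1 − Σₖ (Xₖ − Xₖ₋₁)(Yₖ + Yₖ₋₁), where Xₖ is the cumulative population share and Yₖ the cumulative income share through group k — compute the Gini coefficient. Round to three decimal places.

Cumulative income shares Yₖ: 0.0240, 0.1700, 0.3350, 0.6080, 1.0000
Σ (Xₖ−Xₖ₋₁)(Yₖ+Yₖ₋₁) = (1/5)(0.0240+0.0000) + (1/5)(0.1700+0.0240) + (1/5)(0.3350+0.1700) + (1/5)(0.6080+0.3350) + (1/5)(1.0000+0.6080)
  = 0.0048 + 0.0388 + 0.1010 + 0.1886 + 0.3216 = 0.6548
G = 1 − 0.6548 = 0.3452

0.345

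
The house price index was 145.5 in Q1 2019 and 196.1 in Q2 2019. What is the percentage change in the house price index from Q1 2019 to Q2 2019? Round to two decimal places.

Change = (196.1 − 145.5) / 145.5 × 100
       = 50.6 / 145.5 × 100 = 34.7766%

34.78%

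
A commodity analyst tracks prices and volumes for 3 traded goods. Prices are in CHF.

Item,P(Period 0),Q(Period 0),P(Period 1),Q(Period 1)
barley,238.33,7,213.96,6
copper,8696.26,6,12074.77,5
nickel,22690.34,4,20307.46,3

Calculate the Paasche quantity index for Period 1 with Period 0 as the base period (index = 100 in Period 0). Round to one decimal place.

79.0

Paasche quantity index uses current-period prices as weights.
ΣP(Period 1)·Q(Period 1) = 213.96×6 + 12074.77×5 + 20307.46×3 = 1283.76 + 60373.85 + 60922.38 = 122579.99
ΣP(Period 1)·Q(Period 0) = 213.96×7 + 12074.77×6 + 20307.46×4 = 1497.72 + 72448.62 + 81229.84 = 155176.18
Index = 122579.99 / 155176.18 × 100 = 78.9941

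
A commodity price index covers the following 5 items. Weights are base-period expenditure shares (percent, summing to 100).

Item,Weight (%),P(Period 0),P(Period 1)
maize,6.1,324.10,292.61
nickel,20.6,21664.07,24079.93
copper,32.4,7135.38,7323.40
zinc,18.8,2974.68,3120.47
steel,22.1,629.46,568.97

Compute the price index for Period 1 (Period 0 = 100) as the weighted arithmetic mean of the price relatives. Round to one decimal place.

maize: 6.1 × (292.61/324.10) = 6.1 × 0.902839 = 5.5073
nickel: 20.6 × (24079.93/21664.07) = 20.6 × 1.111515 = 22.8972
copper: 32.4 × (7323.40/7135.38) = 32.4 × 1.026350 = 33.2538
zinc: 18.8 × (3120.47/2974.68) = 18.8 × 1.049010 = 19.7214
steel: 22.1 × (568.97/629.46) = 22.1 × 0.903902 = 19.9762
Index = Σ wᵢ·(p₁ᵢ/p₀ᵢ) = 5.5073 + 22.8972 + 33.2538 + 19.7214 + 19.9762 = 101.3559

101.4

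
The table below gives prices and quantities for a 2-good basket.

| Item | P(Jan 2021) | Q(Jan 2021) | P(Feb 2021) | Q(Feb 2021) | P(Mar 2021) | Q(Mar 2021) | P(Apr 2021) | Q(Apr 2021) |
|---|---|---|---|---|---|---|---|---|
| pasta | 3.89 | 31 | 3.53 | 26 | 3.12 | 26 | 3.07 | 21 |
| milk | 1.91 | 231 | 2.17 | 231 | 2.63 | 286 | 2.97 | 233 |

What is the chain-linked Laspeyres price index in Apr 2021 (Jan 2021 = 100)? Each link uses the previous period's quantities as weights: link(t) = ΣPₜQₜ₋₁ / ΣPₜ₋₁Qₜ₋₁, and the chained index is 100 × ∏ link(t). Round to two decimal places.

Link Jan 2021→Feb 2021:
ΣP(Feb 2021)Q(Jan 2021) = 3.53×31 + 2.17×231 = 109.43 + 501.27 = 610.7
ΣP(Jan 2021)Q(Jan 2021) = 3.89×31 + 1.91×231 = 120.59 + 441.21 = 561.8
link = 610.7/561.8 = 1.087042
Link Feb 2021→Mar 2021:
ΣP(Mar 2021)Q(Feb 2021) = 3.12×26 + 2.63×231 = 81.12 + 607.53 = 688.65
ΣP(Feb 2021)Q(Feb 2021) = 3.53×26 + 2.17×231 = 91.78 + 501.27 = 593.05
link = 688.65/593.05 = 1.161201
Link Mar 2021→Apr 2021:
ΣP(Apr 2021)Q(Mar 2021) = 3.07×26 + 2.97×286 = 79.82 + 849.42 = 929.24
ΣP(Mar 2021)Q(Mar 2021) = 3.12×26 + 2.63×286 = 81.12 + 752.18 = 833.3
link = 929.24/833.3 = 1.115133
Chained index = 100 × 1.087042 × 1.161201 × 1.115133 = 140.7602

140.76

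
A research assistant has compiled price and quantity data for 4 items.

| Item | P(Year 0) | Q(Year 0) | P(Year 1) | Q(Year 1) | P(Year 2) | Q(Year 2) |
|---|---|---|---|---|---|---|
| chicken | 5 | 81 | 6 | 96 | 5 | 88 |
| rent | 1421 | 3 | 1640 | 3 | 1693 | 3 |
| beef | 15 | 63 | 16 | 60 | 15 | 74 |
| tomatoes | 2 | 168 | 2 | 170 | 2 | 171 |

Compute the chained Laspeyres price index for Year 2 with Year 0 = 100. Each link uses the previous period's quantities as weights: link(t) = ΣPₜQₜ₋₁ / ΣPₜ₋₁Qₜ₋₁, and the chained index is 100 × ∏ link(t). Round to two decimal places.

Link Year 0→Year 1:
ΣP(Year 1)Q(Year 0) = 6×81 + 1640×3 + 16×63 + 2×168 = 486 + 4920 + 1008 + 336 = 6750
ΣP(Year 0)Q(Year 0) = 5×81 + 1421×3 + 15×63 + 2×168 = 405 + 4263 + 945 + 336 = 5949
link = 6750/5949 = 1.134644
Link Year 1→Year 2:
ΣP(Year 2)Q(Year 1) = 5×96 + 1693×3 + 15×60 + 2×170 = 480 + 5079 + 900 + 340 = 6799
ΣP(Year 1)Q(Year 1) = 6×96 + 1640×3 + 16×60 + 2×170 = 576 + 4920 + 960 + 340 = 6796
link = 6799/6796 = 1.000441
Chained index = 100 × 1.134644 × 1.000441 = 113.5145

113.51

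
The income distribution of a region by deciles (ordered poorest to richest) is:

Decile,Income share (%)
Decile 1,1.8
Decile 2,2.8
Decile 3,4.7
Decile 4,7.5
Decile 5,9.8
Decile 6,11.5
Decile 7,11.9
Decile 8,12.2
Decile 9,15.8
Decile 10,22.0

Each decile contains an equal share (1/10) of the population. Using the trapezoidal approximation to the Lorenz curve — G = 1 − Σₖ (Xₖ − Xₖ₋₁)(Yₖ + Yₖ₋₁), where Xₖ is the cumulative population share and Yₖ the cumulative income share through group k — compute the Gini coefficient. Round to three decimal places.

Cumulative income shares Yₖ: 0.0180, 0.0460, 0.0930, 0.1680, 0.2660, 0.3810, 0.5000, 0.6220, 0.7800, 1.0000
Σ (Xₖ−Xₖ₋₁)(Yₖ+Yₖ₋₁) = (1/10)(0.0180+0.0000) + (1/10)(0.0460+0.0180) + (1/10)(0.0930+0.0460) + (1/10)(0.1680+0.0930) + (1/10)(0.2660+0.1680) + (1/10)(0.3810+0.2660) + (1/10)(0.5000+0.3810) + (1/10)(0.6220+0.5000) + (1/10)(0.7800+0.6220) + (1/10)(1.0000+0.7800)
  = 0.0018 + 0.0064 + 0.0139 + 0.0261 + 0.0434 + 0.0647 + 0.0881 + 0.1122 + 0.1402 + 0.1780 = 0.6748
G = 1 − 0.6748 = 0.3252

0.325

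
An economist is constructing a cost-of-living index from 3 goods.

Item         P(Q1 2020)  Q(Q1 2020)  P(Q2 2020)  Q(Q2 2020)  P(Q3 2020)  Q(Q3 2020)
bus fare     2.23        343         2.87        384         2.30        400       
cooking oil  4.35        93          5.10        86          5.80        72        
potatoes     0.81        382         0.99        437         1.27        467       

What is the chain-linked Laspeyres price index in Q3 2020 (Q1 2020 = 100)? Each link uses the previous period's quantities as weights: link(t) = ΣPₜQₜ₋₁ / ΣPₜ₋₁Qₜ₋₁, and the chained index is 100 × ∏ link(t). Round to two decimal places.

Link Q1 2020→Q2 2020:
ΣP(Q2 2020)Q(Q1 2020) = 2.87×343 + 5.10×93 + 0.99×382 = 984.41 + 474.3 + 378.18 = 1836.89
ΣP(Q1 2020)Q(Q1 2020) = 2.23×343 + 4.35×93 + 0.81×382 = 764.89 + 404.55 + 309.42 = 1478.86
link = 1836.89/1478.86 = 1.242099
Link Q2 2020→Q3 2020:
ΣP(Q3 2020)Q(Q2 2020) = 2.30×384 + 5.80×86 + 1.27×437 = 883.2 + 498.8 + 554.99 = 1936.99
ΣP(Q2 2020)Q(Q2 2020) = 2.87×384 + 5.10×86 + 0.99×437 = 1102.08 + 438.6 + 432.63 = 1973.31
link = 1936.99/1973.31 = 0.981594
Chained index = 100 × 1.242099 × 0.981594 = 121.9237

121.92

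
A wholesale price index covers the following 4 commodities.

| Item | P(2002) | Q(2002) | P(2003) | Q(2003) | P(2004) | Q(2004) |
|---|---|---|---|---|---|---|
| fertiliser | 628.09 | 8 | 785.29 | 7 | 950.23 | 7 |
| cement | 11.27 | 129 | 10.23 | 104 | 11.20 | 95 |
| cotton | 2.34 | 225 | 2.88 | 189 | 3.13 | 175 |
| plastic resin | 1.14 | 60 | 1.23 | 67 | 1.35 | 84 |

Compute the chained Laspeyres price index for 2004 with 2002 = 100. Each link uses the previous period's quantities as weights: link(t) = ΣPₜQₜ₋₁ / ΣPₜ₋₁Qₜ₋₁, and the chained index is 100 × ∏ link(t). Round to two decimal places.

Link 2002→2003:
ΣP(2003)Q(2002) = 785.29×8 + 10.23×129 + 2.88×225 + 1.23×60 = 6282.32 + 1319.67 + 648 + 73.8 = 8323.79
ΣP(2002)Q(2002) = 628.09×8 + 11.27×129 + 2.34×225 + 1.14×60 = 5024.72 + 1453.83 + 526.5 + 68.4 = 7073.45
link = 8323.79/7073.45 = 1.176765
Link 2003→2004:
ΣP(2004)Q(2003) = 950.23×7 + 11.20×104 + 3.13×189 + 1.35×67 = 6651.61 + 1164.8 + 591.57 + 90.45 = 8498.43
ΣP(2003)Q(2003) = 785.29×7 + 10.23×104 + 2.88×189 + 1.23×67 = 5497.03 + 1063.92 + 544.32 + 82.41 = 7187.68
link = 8498.43/7187.68 = 1.182361
Chained index = 100 × 1.176765 × 1.182361 = 139.1361

139.14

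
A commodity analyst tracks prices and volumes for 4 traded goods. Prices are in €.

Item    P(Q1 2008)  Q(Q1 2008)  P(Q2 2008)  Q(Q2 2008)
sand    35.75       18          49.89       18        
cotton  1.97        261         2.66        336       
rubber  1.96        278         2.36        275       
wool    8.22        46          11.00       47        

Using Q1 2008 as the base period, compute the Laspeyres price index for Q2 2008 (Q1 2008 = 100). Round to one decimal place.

Laspeyres price index uses base-period quantities as weights.
ΣP(Q2 2008)·Q(Q1 2008) = 49.89×18 + 2.66×261 + 2.36×278 + 11.00×46 = 898.02 + 694.26 + 656.08 + 506 = 2754.36
ΣP(Q1 2008)·Q(Q1 2008) = 35.75×18 + 1.97×261 + 1.96×278 + 8.22×46 = 643.5 + 514.17 + 544.88 + 378.12 = 2080.67
Index = 2754.36 / 2080.67 × 100 = 132.3785

132.4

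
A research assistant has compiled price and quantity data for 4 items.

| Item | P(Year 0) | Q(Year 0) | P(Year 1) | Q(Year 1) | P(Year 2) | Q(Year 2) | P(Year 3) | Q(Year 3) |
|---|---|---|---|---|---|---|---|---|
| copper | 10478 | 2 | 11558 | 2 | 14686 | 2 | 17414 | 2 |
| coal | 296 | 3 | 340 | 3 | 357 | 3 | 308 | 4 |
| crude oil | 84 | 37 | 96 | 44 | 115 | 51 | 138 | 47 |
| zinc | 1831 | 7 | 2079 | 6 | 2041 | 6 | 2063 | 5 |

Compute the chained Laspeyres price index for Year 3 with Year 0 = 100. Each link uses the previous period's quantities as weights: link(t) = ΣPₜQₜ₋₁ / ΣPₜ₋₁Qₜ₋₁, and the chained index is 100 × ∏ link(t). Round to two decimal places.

Link Year 0→Year 1:
ΣP(Year 1)Q(Year 0) = 11558×2 + 340×3 + 96×37 + 2079×7 = 23116 + 1020 + 3552 + 14553 = 42241
ΣP(Year 0)Q(Year 0) = 10478×2 + 296×3 + 84×37 + 1831×7 = 20956 + 888 + 3108 + 12817 = 37769
link = 42241/37769 = 1.118404
Link Year 1→Year 2:
ΣP(Year 2)Q(Year 1) = 14686×2 + 357×3 + 115×44 + 2041×6 = 29372 + 1071 + 5060 + 12246 = 47749
ΣP(Year 1)Q(Year 1) = 11558×2 + 340×3 + 96×44 + 2079×6 = 23116 + 1020 + 4224 + 12474 = 40834
link = 47749/40834 = 1.169344
Link Year 2→Year 3:
ΣP(Year 3)Q(Year 2) = 17414×2 + 308×3 + 138×51 + 2063×6 = 34828 + 924 + 7038 + 12378 = 55168
ΣP(Year 2)Q(Year 2) = 14686×2 + 357×3 + 115×51 + 2041×6 = 29372 + 1071 + 5865 + 12246 = 48554
link = 55168/48554 = 1.136219
Chained index = 100 × 1.118404 × 1.169344 × 1.136219 = 148.5947

148.59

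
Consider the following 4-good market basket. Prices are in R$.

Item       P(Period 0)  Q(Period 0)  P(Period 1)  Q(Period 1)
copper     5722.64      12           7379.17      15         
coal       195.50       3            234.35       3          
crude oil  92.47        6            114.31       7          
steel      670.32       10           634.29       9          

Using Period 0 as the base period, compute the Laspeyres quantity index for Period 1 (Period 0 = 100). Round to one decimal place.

121.7

Laspeyres quantity index uses base-period prices as weights.
ΣP(Period 0)·Q(Period 1) = 5722.64×15 + 195.50×3 + 92.47×7 + 670.32×9 = 85839.6 + 586.5 + 647.29 + 6032.88 = 93106.27
ΣP(Period 0)·Q(Period 0) = 5722.64×12 + 195.50×3 + 92.47×6 + 670.32×10 = 68671.68 + 586.5 + 554.82 + 6703.2 = 76516.2
Index = 93106.27 / 76516.2 × 100 = 121.6818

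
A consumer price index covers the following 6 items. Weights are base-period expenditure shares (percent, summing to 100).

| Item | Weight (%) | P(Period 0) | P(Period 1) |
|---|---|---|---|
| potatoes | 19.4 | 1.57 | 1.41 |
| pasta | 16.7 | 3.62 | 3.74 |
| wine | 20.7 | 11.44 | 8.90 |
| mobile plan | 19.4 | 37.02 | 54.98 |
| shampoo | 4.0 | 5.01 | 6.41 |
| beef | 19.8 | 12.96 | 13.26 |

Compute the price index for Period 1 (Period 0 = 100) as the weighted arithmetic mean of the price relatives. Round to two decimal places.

potatoes: 19.4 × (1.41/1.57) = 19.4 × 0.898089 = 17.4229
pasta: 16.7 × (3.74/3.62) = 16.7 × 1.033149 = 17.2536
wine: 20.7 × (8.90/11.44) = 20.7 × 0.777972 = 16.1040
mobile plan: 19.4 × (54.98/37.02) = 19.4 × 1.485143 = 28.8118
shampoo: 4.0 × (6.41/5.01) = 4.0 × 1.279441 = 5.1178
beef: 19.8 × (13.26/12.96) = 19.8 × 1.023148 = 20.2583
Index = Σ wᵢ·(p₁ᵢ/p₀ᵢ) = 17.4229 + 17.2536 + 16.1040 + 28.8118 + 5.1178 + 20.2583 = 104.9684

104.97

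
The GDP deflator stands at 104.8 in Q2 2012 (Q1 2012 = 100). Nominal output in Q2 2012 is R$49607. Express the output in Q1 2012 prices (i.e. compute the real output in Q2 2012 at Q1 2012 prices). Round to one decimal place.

47334.9

Real = Nominal ÷ (Index/100) = 49607 ÷ (104.8/100)
     = 49607 ÷ 1.048 = 47334.9237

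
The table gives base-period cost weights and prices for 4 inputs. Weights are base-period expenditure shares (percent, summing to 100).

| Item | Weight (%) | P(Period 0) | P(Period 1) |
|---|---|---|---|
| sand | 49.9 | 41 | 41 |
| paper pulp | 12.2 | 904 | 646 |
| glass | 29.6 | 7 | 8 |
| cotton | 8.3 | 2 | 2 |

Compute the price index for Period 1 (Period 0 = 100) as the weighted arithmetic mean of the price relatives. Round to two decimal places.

100.75

sand: 49.9 × (41/41) = 49.9 × 1.000000 = 49.9000
paper pulp: 12.2 × (646/904) = 12.2 × 0.714602 = 8.7181
glass: 29.6 × (8/7) = 29.6 × 1.142857 = 33.8286
cotton: 8.3 × (2/2) = 8.3 × 1.000000 = 8.3000
Index = Σ wᵢ·(p₁ᵢ/p₀ᵢ) = 49.9000 + 8.7181 + 33.8286 + 8.3000 = 100.7467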